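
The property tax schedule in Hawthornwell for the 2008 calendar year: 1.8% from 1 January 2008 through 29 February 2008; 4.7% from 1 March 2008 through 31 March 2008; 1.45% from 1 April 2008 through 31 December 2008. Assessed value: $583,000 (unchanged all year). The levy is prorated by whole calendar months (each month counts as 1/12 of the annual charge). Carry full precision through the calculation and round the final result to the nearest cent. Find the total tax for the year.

$10,372.54

1 January – 29 February 2008: 2 months at 1.8% → $583,000 × 1.8% × 2/12 = $1,749.0000
1 March – 31 March 2008: 1 month at 4.7% → $583,000 × 4.7% × 1/12 = $2,283.4167
1 April – 31 December 2008: 9 months at 1.45% → $583,000 × 1.45% × 9/12 = $6,340.1250
Total = $10,372.5417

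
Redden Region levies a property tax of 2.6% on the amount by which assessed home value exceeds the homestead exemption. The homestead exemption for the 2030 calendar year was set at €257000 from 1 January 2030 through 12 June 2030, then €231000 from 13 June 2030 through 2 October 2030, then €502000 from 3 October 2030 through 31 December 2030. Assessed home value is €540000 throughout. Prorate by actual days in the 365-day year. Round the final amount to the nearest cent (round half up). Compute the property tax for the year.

1 January – 12 June 2030: 163 days, exemption €257000 → (€540000 − €257000) × 2.6% × 163/365 = €3285.9014
13 June – 2 October 2030: 112 days, exemption €231000 → (€540000 − €231000) × 2.6% × 112/365 = €2465.2274
3 October – 31 December 2030: 90 days, exemption €502000 → (€540000 − €502000) × 2.6% × 90/365 = €243.6164
Total = €5994.7452

€5994.75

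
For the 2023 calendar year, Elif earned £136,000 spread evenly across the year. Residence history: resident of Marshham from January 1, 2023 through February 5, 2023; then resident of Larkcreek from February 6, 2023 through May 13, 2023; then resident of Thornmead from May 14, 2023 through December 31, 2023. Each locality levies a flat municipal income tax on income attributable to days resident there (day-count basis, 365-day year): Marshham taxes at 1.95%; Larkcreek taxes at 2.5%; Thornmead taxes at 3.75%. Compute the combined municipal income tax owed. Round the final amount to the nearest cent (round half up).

Marshham, January 1 – February 5, 2023: 36 days → £136,000 × 1.95% × 36/365 = £261.5671
Larkcreek, February 6 – May 13, 2023: 97 days → £136,000 × 2.5% × 97/365 = £903.5616
Thornmead, May 14 – December 31, 2023: 232 days → £136,000 × 3.75% × 232/365 = £3,241.6438
Total = £4,406.7726

£4,406.77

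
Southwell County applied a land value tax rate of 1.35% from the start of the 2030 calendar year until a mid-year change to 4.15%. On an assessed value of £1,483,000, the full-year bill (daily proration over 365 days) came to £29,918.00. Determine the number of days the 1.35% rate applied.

Let d = days at the first rate; then 365 − d days at the second rate.
£1,483,000 × [1.35%·d + 4.15%·(365−d)] / 365 = £29,918.00
Solving gives d = 278, so the new rate took effect on October 6, 2030.

278 days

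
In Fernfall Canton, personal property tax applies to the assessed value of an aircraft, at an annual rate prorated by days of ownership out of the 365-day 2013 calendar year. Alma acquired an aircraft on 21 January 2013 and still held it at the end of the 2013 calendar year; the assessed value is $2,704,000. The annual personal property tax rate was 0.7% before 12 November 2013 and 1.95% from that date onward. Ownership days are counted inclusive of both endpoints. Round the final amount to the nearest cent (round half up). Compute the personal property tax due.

21 January – 11 November 2013: 295 days at 0.7% → $2,704,000 × 0.7% × 295/365 = $15,297.9726
12 November – 31 December 2013: 50 days at 1.95% → $2,704,000 × 1.95% × 50/365 = $7,223.0137
Total = $22,520.9863

$22,520.99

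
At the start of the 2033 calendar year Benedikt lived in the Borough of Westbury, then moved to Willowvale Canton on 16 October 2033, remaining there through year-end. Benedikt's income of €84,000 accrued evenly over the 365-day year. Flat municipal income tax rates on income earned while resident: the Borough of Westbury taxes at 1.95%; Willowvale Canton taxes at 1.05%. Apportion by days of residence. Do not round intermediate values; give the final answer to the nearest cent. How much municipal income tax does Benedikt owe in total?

The Borough of Westbury, 1 January – 15 October 2033: 288 days → €84,000 × 1.95% × 288/365 = €1,292.4493
Willowvale Canton, 16 October – 31 December 2033: 77 days → €84,000 × 1.05% × 77/365 = €186.0658
Total = €1,478.5151

€1,478.52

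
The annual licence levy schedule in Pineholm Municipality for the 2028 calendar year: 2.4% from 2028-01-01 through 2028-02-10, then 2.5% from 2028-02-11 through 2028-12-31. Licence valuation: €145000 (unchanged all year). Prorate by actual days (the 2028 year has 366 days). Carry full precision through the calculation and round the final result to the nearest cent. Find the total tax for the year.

2028-01-01 to 2028-02-10: 41 days at 2.4% → €145000 × 2.4% × 41/366 = €389.8361
2028-02-11 to 2028-12-31: 325 days at 2.5% → €145000 × 2.5% × 325/366 = €3218.9208
Total = €3608.7568

€3608.76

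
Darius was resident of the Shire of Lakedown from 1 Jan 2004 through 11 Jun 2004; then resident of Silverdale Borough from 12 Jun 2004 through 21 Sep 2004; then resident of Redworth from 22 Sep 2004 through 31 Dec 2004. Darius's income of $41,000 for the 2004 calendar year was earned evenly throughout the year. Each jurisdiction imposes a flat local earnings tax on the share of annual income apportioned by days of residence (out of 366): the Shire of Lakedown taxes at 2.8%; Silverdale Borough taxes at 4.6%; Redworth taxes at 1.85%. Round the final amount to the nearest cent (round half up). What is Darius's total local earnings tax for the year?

$1,246.19

The Shire of Lakedown, 1 Jan – 11 Jun 2004: 163 days → $41,000 × 2.8% × 163/366 = $511.2678
Silverdale Borough, 12 Jun – 21 Sep 2004: 102 days → $41,000 × 4.6% × 102/366 = $525.6066
Redworth, 22 Sep – 31 Dec 2004: 101 days → $41,000 × 1.85% × 101/366 = $209.3128
Total = $1,246.1872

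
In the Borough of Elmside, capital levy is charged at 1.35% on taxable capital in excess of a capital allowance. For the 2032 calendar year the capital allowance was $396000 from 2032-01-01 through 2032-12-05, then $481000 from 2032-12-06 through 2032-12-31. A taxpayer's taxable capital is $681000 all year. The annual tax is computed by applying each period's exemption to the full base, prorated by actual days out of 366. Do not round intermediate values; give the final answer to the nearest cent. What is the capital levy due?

2032-01-01 to 2032-12-05: 340 days, exemption $396000 → ($681000 − $396000) × 1.35% × 340/366 = $3574.1803
2032-12-06 to 2032-12-31: 26 days, exemption $481000 → ($681000 − $481000) × 1.35% × 26/366 = $191.8033
Total = $3765.9836

$3765.98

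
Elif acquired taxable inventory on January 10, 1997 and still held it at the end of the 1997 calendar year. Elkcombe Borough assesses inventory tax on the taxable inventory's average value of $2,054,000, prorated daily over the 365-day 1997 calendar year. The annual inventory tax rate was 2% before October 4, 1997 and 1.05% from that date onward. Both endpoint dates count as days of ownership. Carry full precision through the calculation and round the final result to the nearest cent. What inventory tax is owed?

January 10 – October 3, 1997: 267 days at 2% → $2,054,000 × 2% × 267/365 = $30,050.3014
October 4 – December 31, 1997: 89 days at 1.05% → $2,054,000 × 1.05% × 89/365 = $5,258.8027
Total = $35,309.1041

$35,309.10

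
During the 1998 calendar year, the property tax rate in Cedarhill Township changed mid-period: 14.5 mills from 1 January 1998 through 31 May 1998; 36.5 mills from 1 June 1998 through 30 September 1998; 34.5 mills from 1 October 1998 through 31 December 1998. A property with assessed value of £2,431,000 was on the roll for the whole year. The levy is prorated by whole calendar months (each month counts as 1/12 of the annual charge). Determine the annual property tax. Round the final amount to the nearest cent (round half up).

1 January – 31 May 1998: 5 months at 14.5 mills → £2,431,000 × 1.45% × 5/12 = £14,687.2917
1 June – 30 September 1998: 4 months at 36.5 mills → £2,431,000 × 3.65% × 4/12 = £29,577.1667
1 October – 31 December 1998: 3 months at 34.5 mills → £2,431,000 × 3.45% × 3/12 = £20,967.3750
Total = £65,231.8333

£65,231.83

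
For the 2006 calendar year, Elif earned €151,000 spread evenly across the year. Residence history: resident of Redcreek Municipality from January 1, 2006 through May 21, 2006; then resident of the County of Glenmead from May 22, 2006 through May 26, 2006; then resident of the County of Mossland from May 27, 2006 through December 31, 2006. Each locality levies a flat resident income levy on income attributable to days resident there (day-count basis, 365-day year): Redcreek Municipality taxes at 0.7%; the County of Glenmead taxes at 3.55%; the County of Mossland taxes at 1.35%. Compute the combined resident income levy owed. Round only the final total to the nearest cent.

Redcreek Municipality, January 1 – May 21, 2006: 141 days → €151,000 × 0.7% × 141/365 = €408.3205
The County of Glenmead, May 22 – May 26, 2006: 5 days → €151,000 × 3.55% × 5/365 = €73.4315
The County of Mossland, May 27 – December 31, 2006: 219 days → €151,000 × 1.35% × 219/365 = €1,223.1000
Total = €1,704.8521

€1,704.85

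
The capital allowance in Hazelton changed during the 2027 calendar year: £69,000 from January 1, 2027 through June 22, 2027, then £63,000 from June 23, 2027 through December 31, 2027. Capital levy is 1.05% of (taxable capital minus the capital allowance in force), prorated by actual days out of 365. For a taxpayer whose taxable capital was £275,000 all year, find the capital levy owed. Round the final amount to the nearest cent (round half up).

January 1 – June 22, 2027: 173 days, exemption £69,000 → (£275,000 − £69,000) × 1.05% × 173/365 = £1,025.2027
June 23 – December 31, 2027: 192 days, exemption £63,000 → (£275,000 − £63,000) × 1.05% × 192/365 = £1,170.9370
Total = £2,196.1397

£2,196.14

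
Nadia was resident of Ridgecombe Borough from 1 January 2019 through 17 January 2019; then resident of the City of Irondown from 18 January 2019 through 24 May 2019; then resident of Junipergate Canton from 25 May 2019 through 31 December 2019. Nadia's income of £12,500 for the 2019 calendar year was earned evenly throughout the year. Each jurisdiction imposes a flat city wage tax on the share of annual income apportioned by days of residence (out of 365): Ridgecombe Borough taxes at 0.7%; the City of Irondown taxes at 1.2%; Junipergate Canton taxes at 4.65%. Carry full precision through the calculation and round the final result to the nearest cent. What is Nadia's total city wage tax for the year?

Ridgecombe Borough, 1 January – 17 January 2019: 17 days → £12,500 × 0.7% × 17/365 = £4.0753
The City of Irondown, 18 January – 24 May 2019: 127 days → £12,500 × 1.2% × 127/365 = £52.1918
Junipergate Canton, 25 May – 31 December 2019: 221 days → £12,500 × 4.65% × 221/365 = £351.9349
Total = £408.2021

£408.20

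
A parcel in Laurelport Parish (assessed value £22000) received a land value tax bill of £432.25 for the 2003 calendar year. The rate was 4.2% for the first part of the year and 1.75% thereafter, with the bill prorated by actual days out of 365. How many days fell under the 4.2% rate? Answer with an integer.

32 days

Let d = days at the first rate; then 365 − d days at the second rate.
£22000 × [4.2%·d + 1.75%·(365−d)] / 365 = £432.25
Solving gives d = 32, so the new rate took effect on 2 February 2003.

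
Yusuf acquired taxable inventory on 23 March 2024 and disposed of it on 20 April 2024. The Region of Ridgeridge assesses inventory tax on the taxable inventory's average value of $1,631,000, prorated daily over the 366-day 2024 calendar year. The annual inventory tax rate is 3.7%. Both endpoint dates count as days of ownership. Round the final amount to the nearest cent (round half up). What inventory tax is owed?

$4,781.59

Days held (23 March – 20 April 2024): 29 out of 366
Tax = $1,631,000 × 3.7% × 29/366 = $4,781.5929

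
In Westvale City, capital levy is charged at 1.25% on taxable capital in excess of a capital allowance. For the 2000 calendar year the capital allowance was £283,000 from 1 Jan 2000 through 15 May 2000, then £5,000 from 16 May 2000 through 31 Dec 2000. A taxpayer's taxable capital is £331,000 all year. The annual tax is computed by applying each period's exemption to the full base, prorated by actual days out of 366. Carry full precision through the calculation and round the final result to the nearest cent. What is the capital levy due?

1 Jan – 15 May 2000: 136 days, exemption £283,000 → (£331,000 − £283,000) × 1.25% × 136/366 = £222.9508
16 May – 31 Dec 2000: 230 days, exemption £5,000 → (£331,000 − £5,000) × 1.25% × 230/366 = £2,560.7923
Total = £2,783.7432

£2,783.74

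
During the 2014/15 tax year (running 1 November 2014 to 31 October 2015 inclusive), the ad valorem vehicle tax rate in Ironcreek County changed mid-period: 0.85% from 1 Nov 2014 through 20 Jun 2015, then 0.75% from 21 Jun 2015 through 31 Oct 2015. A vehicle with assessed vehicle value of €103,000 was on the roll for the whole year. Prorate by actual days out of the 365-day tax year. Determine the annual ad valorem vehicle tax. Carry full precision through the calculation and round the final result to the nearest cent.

1 Nov 2014 – 20 Jun 2015: 232 days at 0.85% → €103,000 × 0.85% × 232/365 = €556.4822
21 Jun – 31 Oct 2015: 133 days at 0.75% → €103,000 × 0.75% × 133/365 = €281.4863
Total = €837.9685

€837.97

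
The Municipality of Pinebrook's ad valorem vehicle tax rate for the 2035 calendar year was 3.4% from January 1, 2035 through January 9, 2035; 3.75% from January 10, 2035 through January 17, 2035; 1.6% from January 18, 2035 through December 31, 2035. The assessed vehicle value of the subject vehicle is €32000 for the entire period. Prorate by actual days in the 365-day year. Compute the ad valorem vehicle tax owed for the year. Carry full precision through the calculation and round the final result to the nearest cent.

€541.28

January 1 – January 9, 2035: 9 days at 3.4% → €32000 × 3.4% × 9/365 = €26.8274
January 10 – January 17, 2035: 8 days at 3.75% → €32000 × 3.75% × 8/365 = €26.3014
January 18 – December 31, 2035: 348 days at 1.6% → €32000 × 1.6% × 348/365 = €488.1534
Total = €541.2822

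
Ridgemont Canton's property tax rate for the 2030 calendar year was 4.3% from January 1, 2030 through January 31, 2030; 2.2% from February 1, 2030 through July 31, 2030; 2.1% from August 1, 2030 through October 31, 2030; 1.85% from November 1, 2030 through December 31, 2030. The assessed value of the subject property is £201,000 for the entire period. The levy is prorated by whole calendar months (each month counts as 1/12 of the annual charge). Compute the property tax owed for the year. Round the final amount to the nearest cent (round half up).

January 1 – January 31, 2030: 1 month at 4.3% → £201,000 × 4.3% × 1/12 = £720.2500
February 1 – July 31, 2030: 6 months at 2.2% → £201,000 × 2.2% × 6/12 = £2,211.0000
August 1 – October 31, 2030: 3 months at 2.1% → £201,000 × 2.1% × 3/12 = £1,055.2500
November 1 – December 31, 2030: 2 months at 1.85% → £201,000 × 1.85% × 2/12 = £619.7500
Total = £4,606.2500

£4,606.25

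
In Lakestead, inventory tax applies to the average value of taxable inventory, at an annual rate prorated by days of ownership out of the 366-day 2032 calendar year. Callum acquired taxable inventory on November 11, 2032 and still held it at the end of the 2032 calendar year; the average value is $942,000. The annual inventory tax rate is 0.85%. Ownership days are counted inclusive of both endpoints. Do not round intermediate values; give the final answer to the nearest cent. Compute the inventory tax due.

$1,115.73

Days held (November 11 – December 31, 2032): 51 out of 366
Tax = $942,000 × 0.85% × 51/366 = $1,115.7295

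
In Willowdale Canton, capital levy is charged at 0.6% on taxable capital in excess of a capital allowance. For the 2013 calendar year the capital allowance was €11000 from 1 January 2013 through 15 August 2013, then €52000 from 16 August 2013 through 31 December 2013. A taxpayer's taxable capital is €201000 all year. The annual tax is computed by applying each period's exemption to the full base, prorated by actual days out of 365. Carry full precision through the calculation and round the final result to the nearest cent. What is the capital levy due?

€1046.99

1 January – 15 August 2013: 227 days, exemption €11000 → (€201000 − €11000) × 0.6% × 227/365 = €708.9863
16 August – 31 December 2013: 138 days, exemption €52000 → (€201000 − €52000) × 0.6% × 138/365 = €338.0055
Total = €1046.9918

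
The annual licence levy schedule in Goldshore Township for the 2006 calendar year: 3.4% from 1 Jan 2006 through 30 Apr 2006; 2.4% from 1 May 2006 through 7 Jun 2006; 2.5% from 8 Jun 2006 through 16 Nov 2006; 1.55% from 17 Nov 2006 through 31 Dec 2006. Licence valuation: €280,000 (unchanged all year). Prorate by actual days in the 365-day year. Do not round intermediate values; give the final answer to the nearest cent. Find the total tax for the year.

1 Jan – 30 Apr 2006: 120 days at 3.4% → €280,000 × 3.4% × 120/365 = €3,129.8630
1 May – 7 Jun 2006: 38 days at 2.4% → €280,000 × 2.4% × 38/365 = €699.6164
8 Jun – 16 Nov 2006: 162 days at 2.5% → €280,000 × 2.5% × 162/365 = €3,106.8493
17 Nov – 31 Dec 2006: 45 days at 1.55% → €280,000 × 1.55% × 45/365 = €535.0685
Total = €7,471.3973

€7,471.40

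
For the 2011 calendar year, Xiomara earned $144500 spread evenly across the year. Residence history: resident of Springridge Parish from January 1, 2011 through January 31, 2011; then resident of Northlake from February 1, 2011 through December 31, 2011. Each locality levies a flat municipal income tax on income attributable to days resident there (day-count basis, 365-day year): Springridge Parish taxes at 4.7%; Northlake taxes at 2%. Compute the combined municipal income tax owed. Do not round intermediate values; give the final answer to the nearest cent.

Springridge Parish, January 1 – January 31, 2011: 31 days → $144500 × 4.7% × 31/365 = $576.8123
Northlake, February 1 – December 31, 2011: 334 days → $144500 × 2% × 334/365 = $2644.5479
Total = $3221.3603

$3221.36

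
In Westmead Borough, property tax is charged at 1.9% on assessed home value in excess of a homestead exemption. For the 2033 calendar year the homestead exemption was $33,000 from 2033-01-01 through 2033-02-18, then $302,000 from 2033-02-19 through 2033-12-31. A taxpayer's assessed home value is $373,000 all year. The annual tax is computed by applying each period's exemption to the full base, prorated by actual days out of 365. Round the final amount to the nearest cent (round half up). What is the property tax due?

2033-01-01 to 2033-02-18: 49 days, exemption $33,000 → ($373,000 − $33,000) × 1.9% × 49/365 = $867.2329
2033-02-19 to 2033-12-31: 316 days, exemption $302,000 → ($373,000 − $302,000) × 1.9% × 316/365 = $1,167.9014
Total = $2,035.1342

$2,035.13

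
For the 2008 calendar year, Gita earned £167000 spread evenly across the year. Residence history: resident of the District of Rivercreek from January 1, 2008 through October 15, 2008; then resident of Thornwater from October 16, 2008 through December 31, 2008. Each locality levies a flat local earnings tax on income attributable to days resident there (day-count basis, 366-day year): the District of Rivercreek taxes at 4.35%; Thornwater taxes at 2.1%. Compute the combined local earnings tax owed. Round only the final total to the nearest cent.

£6473.99

The District of Rivercreek, January 1 – October 15, 2008: 289 days → £167000 × 4.35% × 289/366 = £5736.1762
Thornwater, October 16 – December 31, 2008: 77 days → £167000 × 2.1% × 77/366 = £737.8115
Total = £6473.9877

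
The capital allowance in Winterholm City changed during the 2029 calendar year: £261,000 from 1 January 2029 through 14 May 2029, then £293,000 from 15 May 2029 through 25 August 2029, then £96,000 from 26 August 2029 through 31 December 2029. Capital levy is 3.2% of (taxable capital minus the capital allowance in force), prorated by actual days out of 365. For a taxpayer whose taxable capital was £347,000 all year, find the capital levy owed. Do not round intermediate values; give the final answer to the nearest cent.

1 January – 14 May 2029: 134 days, exemption £261,000 → (£347,000 − £261,000) × 3.2% × 134/365 = £1,010.3233
15 May – 25 August 2029: 103 days, exemption £293,000 → (£347,000 − £293,000) × 3.2% × 103/365 = £487.6274
26 August – 31 December 2029: 128 days, exemption £96,000 → (£347,000 − £96,000) × 3.2% × 128/365 = £2,816.7014
Total = £4,314.6521

£4,314.65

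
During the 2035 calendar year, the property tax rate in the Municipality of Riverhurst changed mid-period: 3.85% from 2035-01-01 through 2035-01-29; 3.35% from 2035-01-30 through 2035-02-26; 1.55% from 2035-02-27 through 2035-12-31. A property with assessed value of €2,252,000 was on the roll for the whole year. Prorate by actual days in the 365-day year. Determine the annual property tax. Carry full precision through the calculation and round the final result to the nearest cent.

€42,130.91

2035-01-01 to 2035-01-29: 29 days at 3.85% → €2,252,000 × 3.85% × 29/365 = €6,888.6521
2035-01-30 to 2035-02-26: 28 days at 3.35% → €2,252,000 × 3.35% × 28/365 = €5,787.3315
2035-02-27 to 2035-12-31: 308 days at 1.55% → €2,252,000 × 1.55% × 308/365 = €29,454.9260
Total = €42,130.9096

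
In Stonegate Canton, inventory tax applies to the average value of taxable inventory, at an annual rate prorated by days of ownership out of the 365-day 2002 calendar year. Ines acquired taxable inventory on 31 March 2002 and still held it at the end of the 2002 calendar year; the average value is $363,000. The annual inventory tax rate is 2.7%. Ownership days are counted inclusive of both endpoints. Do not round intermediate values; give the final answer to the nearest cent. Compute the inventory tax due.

Days held (31 March – 31 December 2002): 276 out of 365
Tax = $363,000 × 2.7% × 276/365 = $7,411.1671

$7,411.17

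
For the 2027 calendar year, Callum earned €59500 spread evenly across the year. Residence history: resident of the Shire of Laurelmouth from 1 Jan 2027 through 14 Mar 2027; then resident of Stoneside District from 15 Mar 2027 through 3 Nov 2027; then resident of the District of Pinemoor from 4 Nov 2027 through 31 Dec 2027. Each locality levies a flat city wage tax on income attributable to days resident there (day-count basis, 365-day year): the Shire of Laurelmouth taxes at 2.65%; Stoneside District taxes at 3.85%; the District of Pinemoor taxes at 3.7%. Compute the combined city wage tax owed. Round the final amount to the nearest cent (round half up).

The Shire of Laurelmouth, 1 Jan – 14 Mar 2027: 73 days → €59500 × 2.65% × 73/365 = €315.3500
Stoneside District, 15 Mar – 3 Nov 2027: 234 days → €59500 × 3.85% × 234/365 = €1468.5904
The District of Pinemoor, 4 Nov – 31 Dec 2027: 58 days → €59500 × 3.7% × 58/365 = €349.8274
Total = €2133.7678

€2133.77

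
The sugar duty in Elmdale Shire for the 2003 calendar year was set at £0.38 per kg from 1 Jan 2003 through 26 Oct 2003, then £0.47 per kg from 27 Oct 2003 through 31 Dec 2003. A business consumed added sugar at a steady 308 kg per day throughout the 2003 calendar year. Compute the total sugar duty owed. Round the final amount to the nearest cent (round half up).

1 Jan – 26 Oct 2003: 299 days × 308 kg/day = 92,092 kg at £0.38/kg → £34,994.96
27 Oct – 31 Dec 2003: 66 days × 308 kg/day = 20,328 kg at £0.47/kg → £9,554.16

£44,549.12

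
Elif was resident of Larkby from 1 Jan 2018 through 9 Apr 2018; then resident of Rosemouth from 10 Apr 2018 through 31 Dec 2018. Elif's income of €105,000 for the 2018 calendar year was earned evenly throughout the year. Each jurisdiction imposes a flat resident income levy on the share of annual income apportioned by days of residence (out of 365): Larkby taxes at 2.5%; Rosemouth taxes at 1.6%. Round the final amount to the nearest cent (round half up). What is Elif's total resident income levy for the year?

€1,936.32

Larkby, 1 Jan – 9 Apr 2018: 99 days → €105,000 × 2.5% × 99/365 = €711.9863
Rosemouth, 10 Apr – 31 Dec 2018: 266 days → €105,000 × 1.6% × 266/365 = €1,224.3288
Total = €1,936.3151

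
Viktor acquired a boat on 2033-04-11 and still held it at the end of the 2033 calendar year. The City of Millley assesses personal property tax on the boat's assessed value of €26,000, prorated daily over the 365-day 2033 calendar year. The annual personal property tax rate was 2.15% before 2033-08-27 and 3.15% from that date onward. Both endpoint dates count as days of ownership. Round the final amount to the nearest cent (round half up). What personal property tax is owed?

€496.32

2033-04-11 to 2033-08-26: 138 days at 2.15% → €26,000 × 2.15% × 138/365 = €211.3479
2033-08-27 to 2033-12-31: 127 days at 3.15% → €26,000 × 3.15% × 127/365 = €284.9671
Total = €496.3151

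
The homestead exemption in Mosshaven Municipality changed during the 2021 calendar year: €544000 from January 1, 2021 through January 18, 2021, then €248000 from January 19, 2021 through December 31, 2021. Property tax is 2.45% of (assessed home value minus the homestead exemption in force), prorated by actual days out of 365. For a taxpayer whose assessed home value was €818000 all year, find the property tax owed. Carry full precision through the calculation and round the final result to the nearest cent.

January 1 – January 18, 2021: 18 days, exemption €544000 → (€818000 − €544000) × 2.45% × 18/365 = €331.0521
January 19 – December 31, 2021: 347 days, exemption €248000 → (€818000 − €248000) × 2.45% × 347/365 = €13276.3151
Total = €13607.3671

€13607.37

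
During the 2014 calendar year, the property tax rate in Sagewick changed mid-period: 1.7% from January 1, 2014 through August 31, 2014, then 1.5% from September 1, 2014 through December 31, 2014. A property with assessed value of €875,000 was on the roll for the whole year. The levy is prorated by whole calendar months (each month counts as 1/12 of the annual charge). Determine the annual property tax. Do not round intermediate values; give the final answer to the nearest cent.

€14,291.67

January 1 – August 31, 2014: 8 months at 1.7% → €875,000 × 1.7% × 8/12 = €9,916.6667
September 1 – December 31, 2014: 4 months at 1.5% → €875,000 × 1.5% × 4/12 = €4,375.0000
Total = €14,291.6667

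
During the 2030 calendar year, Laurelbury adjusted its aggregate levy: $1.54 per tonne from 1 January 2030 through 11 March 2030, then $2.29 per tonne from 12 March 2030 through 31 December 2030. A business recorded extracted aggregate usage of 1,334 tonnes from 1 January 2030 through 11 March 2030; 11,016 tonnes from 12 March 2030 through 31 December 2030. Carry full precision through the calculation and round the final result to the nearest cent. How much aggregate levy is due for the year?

$27,281.00

1 January – 11 March 2030: 1,334 tonnes at $1.54/tonne → $2,054.36
12 March – 31 December 2030: 11,016 tonnes at $2.29/tonne → $25,226.64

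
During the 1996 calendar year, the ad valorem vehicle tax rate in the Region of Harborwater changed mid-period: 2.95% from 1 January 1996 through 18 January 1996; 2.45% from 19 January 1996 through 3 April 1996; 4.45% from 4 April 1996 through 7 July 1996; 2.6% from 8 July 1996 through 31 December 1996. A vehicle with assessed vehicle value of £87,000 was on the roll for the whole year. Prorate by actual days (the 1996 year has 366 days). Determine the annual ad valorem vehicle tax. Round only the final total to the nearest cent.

1 January – 18 January 1996: 18 days at 2.95% → £87,000 × 2.95% × 18/366 = £126.2213
19 January – 3 April 1996: 76 days at 2.45% → £87,000 × 2.45% × 76/366 = £442.6066
4 April – 7 July 1996: 95 days at 4.45% → £87,000 × 4.45% × 95/366 = £1,004.8975
8 July – 31 December 1996: 177 days at 2.6% → £87,000 × 2.6% × 177/366 = £1,093.9180
Total = £2,667.6434

£2,667.64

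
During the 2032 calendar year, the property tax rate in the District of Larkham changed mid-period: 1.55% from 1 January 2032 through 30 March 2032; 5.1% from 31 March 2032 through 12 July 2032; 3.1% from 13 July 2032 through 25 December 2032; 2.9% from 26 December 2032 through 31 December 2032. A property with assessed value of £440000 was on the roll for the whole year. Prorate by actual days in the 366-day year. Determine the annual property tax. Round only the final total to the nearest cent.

£14449.07

1 January – 30 March 2032: 90 days at 1.55% → £440000 × 1.55% × 90/366 = £1677.0492
31 March – 12 July 2032: 104 days at 5.1% → £440000 × 5.1% × 104/366 = £6376.3934
13 July – 25 December 2032: 166 days at 3.1% → £440000 × 3.1% × 166/366 = £6186.4481
26 December – 31 December 2032: 6 days at 2.9% → £440000 × 2.9% × 6/366 = £209.1803
Total = £14449.0710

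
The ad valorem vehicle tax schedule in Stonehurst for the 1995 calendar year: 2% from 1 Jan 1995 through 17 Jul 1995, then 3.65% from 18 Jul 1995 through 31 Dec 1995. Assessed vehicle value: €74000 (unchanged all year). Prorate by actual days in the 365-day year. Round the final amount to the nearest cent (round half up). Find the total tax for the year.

€2038.65

1 Jan – 17 Jul 1995: 198 days at 2% → €74000 × 2% × 198/365 = €802.8493
18 Jul – 31 Dec 1995: 167 days at 3.65% → €74000 × 3.65% × 167/365 = €1235.8000
Total = €2038.6493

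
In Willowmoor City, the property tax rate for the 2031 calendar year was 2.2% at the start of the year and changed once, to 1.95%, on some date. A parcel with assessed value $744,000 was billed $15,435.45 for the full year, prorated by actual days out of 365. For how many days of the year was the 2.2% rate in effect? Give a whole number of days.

182 days

Let d = days at the first rate; then 365 − d days at the second rate.
$744,000 × [2.2%·d + 1.95%·(365−d)] / 365 = $15,435.45
Solving gives d = 182, so the new rate took effect on 2 Jul 2031.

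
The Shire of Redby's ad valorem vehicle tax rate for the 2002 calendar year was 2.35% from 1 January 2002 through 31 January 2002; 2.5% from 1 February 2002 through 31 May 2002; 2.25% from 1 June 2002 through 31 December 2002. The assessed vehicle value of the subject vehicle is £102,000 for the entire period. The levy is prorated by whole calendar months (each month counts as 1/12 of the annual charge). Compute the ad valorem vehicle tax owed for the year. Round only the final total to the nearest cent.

£2,388.50

1 January – 31 January 2002: 1 month at 2.35% → £102,000 × 2.35% × 1/12 = £199.7500
1 February – 31 May 2002: 4 months at 2.5% → £102,000 × 2.5% × 4/12 = £850.0000
1 June – 31 December 2002: 7 months at 2.25% → £102,000 × 2.25% × 7/12 = £1,338.7500
Total = £2,388.5000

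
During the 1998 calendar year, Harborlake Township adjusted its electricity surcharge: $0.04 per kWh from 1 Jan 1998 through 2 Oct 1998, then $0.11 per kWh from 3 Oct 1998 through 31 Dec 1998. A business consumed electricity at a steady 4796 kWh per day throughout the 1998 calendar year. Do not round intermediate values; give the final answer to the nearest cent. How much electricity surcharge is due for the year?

1 Jan – 2 Oct 1998: 275 days × 4796 kWh/day = 1,318,900 kWh at $0.04/kWh → $52,756.00
3 Oct – 31 Dec 1998: 90 days × 4796 kWh/day = 431,640 kWh at $0.11/kWh → $47,480.40

$100,236.40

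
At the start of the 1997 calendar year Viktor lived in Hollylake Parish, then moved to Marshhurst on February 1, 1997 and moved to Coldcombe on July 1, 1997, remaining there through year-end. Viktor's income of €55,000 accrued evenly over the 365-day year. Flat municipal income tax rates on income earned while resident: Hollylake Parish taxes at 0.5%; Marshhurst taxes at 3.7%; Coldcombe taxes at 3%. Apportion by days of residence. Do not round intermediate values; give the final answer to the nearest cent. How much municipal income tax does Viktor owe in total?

Hollylake Parish, January 1 – January 31, 1997: 31 days → €55,000 × 0.5% × 31/365 = €23.3562
Marshhurst, February 1 – June 30, 1997: 150 days → €55,000 × 3.7% × 150/365 = €836.3014
Coldcombe, July 1 – December 31, 1997: 184 days → €55,000 × 3% × 184/365 = €831.7808
Total = €1,691.4384

€1,691.44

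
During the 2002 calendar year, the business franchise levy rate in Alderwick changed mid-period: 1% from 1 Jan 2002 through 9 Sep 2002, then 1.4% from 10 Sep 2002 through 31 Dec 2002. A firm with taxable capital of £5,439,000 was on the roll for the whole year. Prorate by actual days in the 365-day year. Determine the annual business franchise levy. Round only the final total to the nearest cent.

1 Jan – 9 Sep 2002: 252 days at 1% → £5,439,000 × 1% × 252/365 = £37,551.4521
10 Sep – 31 Dec 2002: 113 days at 1.4% → £5,439,000 × 1.4% × 113/365 = £23,573.9671
Total = £61,125.4192

£61,125.42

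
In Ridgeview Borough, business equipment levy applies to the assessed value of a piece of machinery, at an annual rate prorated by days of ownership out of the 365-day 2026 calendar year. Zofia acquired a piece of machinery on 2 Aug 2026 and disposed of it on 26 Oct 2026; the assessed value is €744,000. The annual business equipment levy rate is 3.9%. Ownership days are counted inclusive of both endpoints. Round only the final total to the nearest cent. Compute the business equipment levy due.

€6,836.65

Days held (2 Aug – 26 Oct 2026): 86 out of 365
Tax = €744,000 × 3.9% × 86/365 = €6,836.6466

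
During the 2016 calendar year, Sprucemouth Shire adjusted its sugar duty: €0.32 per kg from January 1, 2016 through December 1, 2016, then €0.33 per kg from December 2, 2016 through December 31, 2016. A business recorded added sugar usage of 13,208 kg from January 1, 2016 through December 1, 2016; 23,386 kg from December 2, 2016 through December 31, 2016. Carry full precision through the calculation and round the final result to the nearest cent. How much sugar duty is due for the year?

January 1 – December 1, 2016: 13,208 kg at €0.32/kg → €4,226.56
December 2 – December 31, 2016: 23,386 kg at €0.33/kg → €7,717.38

€11,943.94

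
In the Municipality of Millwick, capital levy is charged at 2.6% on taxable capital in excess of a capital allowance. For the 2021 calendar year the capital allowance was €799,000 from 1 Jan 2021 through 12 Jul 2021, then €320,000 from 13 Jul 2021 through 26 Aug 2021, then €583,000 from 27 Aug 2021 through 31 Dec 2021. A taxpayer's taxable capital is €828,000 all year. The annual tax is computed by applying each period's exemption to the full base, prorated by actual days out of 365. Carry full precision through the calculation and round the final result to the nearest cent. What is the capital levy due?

€4,243.48

1 Jan – 12 Jul 2021: 193 days, exemption €799,000 → (€828,000 − €799,000) × 2.6% × 193/365 = €398.6904
13 Jul – 26 Aug 2021: 45 days, exemption €320,000 → (€828,000 − €320,000) × 2.6% × 45/365 = €1,628.3836
27 Aug – 31 Dec 2021: 127 days, exemption €583,000 → (€828,000 − €583,000) × 2.6% × 127/365 = €2,216.4110
Total = €4,243.4849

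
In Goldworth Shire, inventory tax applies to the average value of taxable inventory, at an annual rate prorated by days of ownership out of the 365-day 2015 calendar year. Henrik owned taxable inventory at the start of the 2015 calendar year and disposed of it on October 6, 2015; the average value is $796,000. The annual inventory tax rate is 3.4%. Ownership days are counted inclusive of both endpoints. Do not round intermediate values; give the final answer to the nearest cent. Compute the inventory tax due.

$20,687.28

Days held (January 1 – October 6, 2015): 279 out of 365
Tax = $796,000 × 3.4% × 279/365 = $20,687.2767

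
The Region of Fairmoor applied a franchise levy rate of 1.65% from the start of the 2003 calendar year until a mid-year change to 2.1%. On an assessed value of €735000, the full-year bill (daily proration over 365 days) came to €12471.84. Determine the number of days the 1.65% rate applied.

327 days

Let d = days at the first rate; then 365 − d days at the second rate.
€735000 × [1.65%·d + 2.1%·(365−d)] / 365 = €12471.84
Solving gives d = 327, so the new rate took effect on November 24, 2003.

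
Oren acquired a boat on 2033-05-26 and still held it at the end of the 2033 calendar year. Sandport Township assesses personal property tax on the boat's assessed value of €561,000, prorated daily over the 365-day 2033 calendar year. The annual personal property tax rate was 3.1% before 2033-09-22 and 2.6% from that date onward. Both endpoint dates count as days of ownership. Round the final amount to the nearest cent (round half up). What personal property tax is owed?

2033-05-26 to 2033-09-21: 119 days at 3.1% → €561,000 × 3.1% × 119/365 = €5,669.9425
2033-09-22 to 2033-12-31: 101 days at 2.6% → €561,000 × 2.6% × 101/365 = €4,036.1260
Total = €9,706.0685

€9,706.07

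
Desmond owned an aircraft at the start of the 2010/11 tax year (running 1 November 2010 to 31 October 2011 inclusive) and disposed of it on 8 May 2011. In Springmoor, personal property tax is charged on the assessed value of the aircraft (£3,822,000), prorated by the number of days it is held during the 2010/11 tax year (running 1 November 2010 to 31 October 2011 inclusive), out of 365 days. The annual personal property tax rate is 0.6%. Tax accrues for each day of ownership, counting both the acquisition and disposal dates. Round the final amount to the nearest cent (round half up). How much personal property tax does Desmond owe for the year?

Days held (1 November 2010 – 8 May 2011): 189 out of 365
Tax = £3,822,000 × 0.6% × 189/365 = £11,874.3781

£11,874.38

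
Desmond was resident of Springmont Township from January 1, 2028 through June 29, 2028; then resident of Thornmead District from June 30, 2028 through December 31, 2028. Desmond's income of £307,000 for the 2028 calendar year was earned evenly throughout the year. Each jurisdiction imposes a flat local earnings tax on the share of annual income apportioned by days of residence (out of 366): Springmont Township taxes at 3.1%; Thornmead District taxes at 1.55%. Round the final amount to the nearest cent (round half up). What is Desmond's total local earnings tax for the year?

Springmont Township, January 1 – June 29, 2028: 181 days → £307,000 × 3.1% × 181/366 = £4,706.4945
Thornmead District, June 30 – December 31, 2028: 185 days → £307,000 × 1.55% × 185/366 = £2,405.2527
Total = £7,111.7473

£7,111.75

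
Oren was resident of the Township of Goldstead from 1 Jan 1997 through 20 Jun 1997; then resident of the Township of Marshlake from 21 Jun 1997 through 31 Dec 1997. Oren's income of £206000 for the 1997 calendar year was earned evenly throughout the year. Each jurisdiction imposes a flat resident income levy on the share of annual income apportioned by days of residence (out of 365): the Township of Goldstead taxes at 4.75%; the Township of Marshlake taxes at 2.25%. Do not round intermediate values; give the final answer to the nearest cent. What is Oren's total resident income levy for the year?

The Township of Goldstead, 1 Jan – 20 Jun 1997: 171 days → £206000 × 4.75% × 171/365 = £4584.2055
The Township of Marshlake, 21 Jun – 31 Dec 1997: 194 days → £206000 × 2.25% × 194/365 = £2463.5342
Total = £7047.7397

£7047.74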